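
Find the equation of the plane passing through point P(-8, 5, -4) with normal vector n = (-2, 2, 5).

The plane through P with normal n = (a, b, c) satisfies n·(r - P) = 0,
i.e. ax + by + cz = a·x₀ + b·y₀ + c·z₀.
d = (-2)·(-8) + 2·5 + 5·(-4)
  = 16 + 10 - 20
  = 6
Equation: -2x + 2y + 5z = 6

-2x + 2y + 5z = 6


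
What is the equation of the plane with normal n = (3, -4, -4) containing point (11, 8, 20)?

The plane through P with normal n = (a, b, c) satisfies n·(r - P) = 0,
i.e. ax + by + cz = a·x₀ + b·y₀ + c·z₀.
d = 3·11 + (-4)·8 + (-4)·20
  = 33 - 32 - 80
  = -79
Equation: 3x - 4y - 4z = -79

3x - 4y - 4z = -79


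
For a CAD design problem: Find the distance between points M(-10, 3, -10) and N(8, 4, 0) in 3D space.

d = √[(x₂-x₁)² + (y₂-y₁)² + (z₂-z₁)²]
  = √[18² + 1² + 10²]
  = √[324 + 1 + 100]
  = √425
  ≈ 20.62

20.62


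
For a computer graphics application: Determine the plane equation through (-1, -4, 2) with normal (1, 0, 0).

The plane through P with normal n = (a, b, c) satisfies n·(r - P) = 0,
i.e. ax + by + cz = a·x₀ + b·y₀ + c·z₀.
d = 1·(-1) + 0·(-4) + 0·2
  = -1 + 0 + 0
  = -1
Equation: x = -1

x = -1


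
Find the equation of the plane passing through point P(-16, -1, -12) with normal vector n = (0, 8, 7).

The plane through P with normal n = (a, b, c) satisfies n·(r - P) = 0,
i.e. ax + by + cz = a·x₀ + b·y₀ + c·z₀.
d = 0·(-16) + 8·(-1) + 7·(-12)
  = 0 - 8 - 84
  = -92
Equation: 8y + 7z = -92

8y + 7z = -92


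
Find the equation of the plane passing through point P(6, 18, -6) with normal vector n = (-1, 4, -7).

The plane through P with normal n = (a, b, c) satisfies n·(r - P) = 0,
i.e. ax + by + cz = a·x₀ + b·y₀ + c·z₀.
d = (-1)·6 + 4·18 + (-7)·(-6)
  = -6 + 72 + 42
  = 108
Equation: -x + 4y - 7z = 108

-x + 4y - 7z = 108


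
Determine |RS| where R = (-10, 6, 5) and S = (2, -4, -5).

d = √[(x₂-x₁)² + (y₂-y₁)² + (z₂-z₁)²]
  = √[12² + (-10)² + (-10)²]
  = √[144 + 100 + 100]
  = √344
  ≈ 18.55

18.55


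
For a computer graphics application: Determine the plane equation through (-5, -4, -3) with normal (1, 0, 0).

The plane through P with normal n = (a, b, c) satisfies n·(r - P) = 0,
i.e. ax + by + cz = a·x₀ + b·y₀ + c·z₀.
d = 1·(-5) + 0·(-4) + 0·(-3)
  = -5 + 0 + 0
  = -5
Equation: x = -5

x = -5


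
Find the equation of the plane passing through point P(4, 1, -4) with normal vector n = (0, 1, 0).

The plane through P with normal n = (a, b, c) satisfies n·(r - P) = 0,
i.e. ax + by + cz = a·x₀ + b·y₀ + c·z₀.
d = 0·4 + 1·1 + 0·(-4)
  = 0 + 1 + 0
  = 1
Equation: y = 1

y = 1


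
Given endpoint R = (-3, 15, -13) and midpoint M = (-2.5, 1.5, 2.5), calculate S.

S = 2M - R
  = (2·(-2.5) - (-3), 2·1.5 - 15, 2·2.5 - (-13))
  = (-5 + 3, 3 - 15, 5 + 13)
  = (-2, -12, 18)

(-2, -12, 18)


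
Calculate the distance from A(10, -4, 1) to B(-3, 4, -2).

d = √[(x₂-x₁)² + (y₂-y₁)² + (z₂-z₁)²]
  = √[(-13)² + 8² + (-3)²]
  = √[169 + 64 + 9]
  = √242
  ≈ 15.56

15.56


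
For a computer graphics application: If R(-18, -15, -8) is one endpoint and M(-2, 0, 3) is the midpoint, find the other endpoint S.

S = 2M - R
  = (2·(-2) - (-18), 2·0 - (-15), 2·3 - (-8))
  = (-4 + 18, 0 + 15, 6 + 8)
  = (14, 15, 14)

(14, 15, 14)


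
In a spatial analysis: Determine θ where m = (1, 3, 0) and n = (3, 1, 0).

m·n = 1·3 + 3·1 + 0·0 = 3 + 3 + 0 = 6
|m| = √(1² + 3² + 0²) = √10 ≈ 3.162
|n| = √(3² + 1² + 0²) = √10 ≈ 3.162
cos θ = (m·n)/(|m||n|) = 6/(3.162·3.162) ≈ 0.6
θ = arccos(0.6) ≈ 53.13°

53.13°


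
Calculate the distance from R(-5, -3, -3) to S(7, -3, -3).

d = √[(x₂-x₁)² + (y₂-y₁)² + (z₂-z₁)²]
  = √[12² + 0² + 0²]
  = √[144 + 0 + 0]
  = √144
  ≈ 12

12


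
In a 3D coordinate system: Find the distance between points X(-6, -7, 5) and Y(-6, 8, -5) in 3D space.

d = √[(x₂-x₁)² + (y₂-y₁)² + (z₂-z₁)²]
  = √[0² + 15² + (-10)²]
  = √[0 + 225 + 100]
  = √325
  ≈ 18.03

18.03


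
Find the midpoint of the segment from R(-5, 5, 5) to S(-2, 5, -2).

M = ((x₁+x₂)/2, (y₁+y₂)/2, (z₁+z₂)/2)
  = ((-5 - 2)/2, (5 + 5)/2, (5 - 2)/2)
  = (-7/2, 10/2, 3/2)
  = (-3.5, 5, 1.5)

(-3.5, 5, 1.5)


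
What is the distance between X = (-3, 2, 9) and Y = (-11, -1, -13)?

d = √[(x₂-x₁)² + (y₂-y₁)² + (z₂-z₁)²]
  = √[(-8)² + (-3)² + (-22)²]
  = √[64 + 9 + 484]
  = √557
  ≈ 23.6

23.6


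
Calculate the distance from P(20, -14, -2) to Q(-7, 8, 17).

d = √[(x₂-x₁)² + (y₂-y₁)² + (z₂-z₁)²]
  = √[(-27)² + 22² + 19²]
  = √[729 + 484 + 361]
  = √1574
  ≈ 39.67

39.67


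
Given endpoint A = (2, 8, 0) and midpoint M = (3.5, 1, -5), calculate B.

B = 2M - A
  = (2·3.5 - 2, 2·1 - 8, 2·(-5) - 0)
  = (7 - 2, 2 - 8, -10 + 0)
  = (5, -6, -10)

(5, -6, -10)


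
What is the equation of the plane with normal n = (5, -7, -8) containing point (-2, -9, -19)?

The plane through P with normal n = (a, b, c) satisfies n·(r - P) = 0,
i.e. ax + by + cz = a·x₀ + b·y₀ + c·z₀.
d = 5·(-2) + (-7)·(-9) + (-8)·(-19)
  = -10 + 63 + 152
  = 205
Equation: 5x - 7y - 8z = 205

5x - 7y - 8z = 205


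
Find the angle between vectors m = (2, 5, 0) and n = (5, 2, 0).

m·n = 2·5 + 5·2 + 0·0 = 10 + 10 + 0 = 20
|m| = √(2² + 5² + 0²) = √29 ≈ 5.385
|n| = √(5² + 2² + 0²) = √29 ≈ 5.385
cos θ = (m·n)/(|m||n|) = 20/(5.385·5.385) ≈ 0.6897
θ = arccos(0.6897) ≈ 46.4°

46.4°


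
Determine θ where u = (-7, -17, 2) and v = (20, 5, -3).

u·v = (-7)·20 + (-17)·5 + 2·(-3) = -140 - 85 - 6 = -231
|u| = √((-7)² + (-17)² + 2²) = √342 ≈ 18.49
|v| = √(20² + 5² + (-3)²) = √434 ≈ 20.83
cos θ = (u·v)/(|u||v|) = -231/(18.49·20.83) ≈ -0.5996
θ = arccos(-0.5996) ≈ 126.8°

126.8°


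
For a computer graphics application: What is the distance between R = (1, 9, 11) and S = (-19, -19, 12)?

d = √[(x₂-x₁)² + (y₂-y₁)² + (z₂-z₁)²]
  = √[(-20)² + (-28)² + 1²]
  = √[400 + 784 + 1]
  = √1185
  ≈ 34.42

34.42


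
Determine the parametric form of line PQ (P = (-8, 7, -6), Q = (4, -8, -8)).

Direction vector d = Q - P = (4 + 8, -8 - 7, -8 + 6) = (12, -15, -2)
Parametric form r = P + t·d:
x = -8 + 12t, y = 7 - 15t, z = -6 - 2t

x = -8 + 12t, y = 7 - 15t, z = -6 - 2t


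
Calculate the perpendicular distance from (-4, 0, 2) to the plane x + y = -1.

distance = |a·x₀ + b·y₀ + c·z₀ - d| / √(a² + b² + c²)
  = |1·(-4) + 1·0 + 0·2 - (-1)| / √(1² + 1² + 0²)
  = |-4 + 0 + 0 + 1| / √(1 + 1 + 0)
  = |-3| / √2
  = 3 / 1.414
  ≈ 2.121

2.121


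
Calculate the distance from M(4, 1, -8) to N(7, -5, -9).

d = √[(x₂-x₁)² + (y₂-y₁)² + (z₂-z₁)²]
  = √[3² + (-6)² + (-1)²]
  = √[9 + 36 + 1]
  = √46
  ≈ 6.782

6.782


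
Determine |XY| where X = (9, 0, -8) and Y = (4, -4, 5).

d = √[(x₂-x₁)² + (y₂-y₁)² + (z₂-z₁)²]
  = √[(-5)² + (-4)² + 13²]
  = √[25 + 16 + 169]
  = √210
  ≈ 14.49

14.49


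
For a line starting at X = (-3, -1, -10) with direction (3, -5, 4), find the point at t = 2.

P(t) = X + t·d
  = (-3 + 3·2, -1 + (-5)·2, -10 + 4·2)
  = (-3 + 6, -1 - 10, -10 + 8)
  = (3, -11, -2)

(3, -11, -2)


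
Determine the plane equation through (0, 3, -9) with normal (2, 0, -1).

The plane through P with normal n = (a, b, c) satisfies n·(r - P) = 0,
i.e. ax + by + cz = a·x₀ + b·y₀ + c·z₀.
d = 2·0 + 0·3 + (-1)·(-9)
  = 0 + 0 + 9
  = 9
Equation: 2x - z = 9

2x - z = 9


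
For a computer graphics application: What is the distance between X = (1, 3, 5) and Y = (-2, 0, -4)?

d = √[(x₂-x₁)² + (y₂-y₁)² + (z₂-z₁)²]
  = √[(-3)² + (-3)² + (-9)²]
  = √[9 + 9 + 81]
  = √99
  ≈ 9.95

9.95


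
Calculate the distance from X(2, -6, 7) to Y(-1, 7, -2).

d = √[(x₂-x₁)² + (y₂-y₁)² + (z₂-z₁)²]
  = √[(-3)² + 13² + (-9)²]
  = √[9 + 169 + 81]
  = √259
  ≈ 16.09

16.09


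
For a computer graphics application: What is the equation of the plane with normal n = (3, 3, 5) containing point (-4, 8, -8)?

The plane through P with normal n = (a, b, c) satisfies n·(r - P) = 0,
i.e. ax + by + cz = a·x₀ + b·y₀ + c·z₀.
d = 3·(-4) + 3·8 + 5·(-8)
  = -12 + 24 - 40
  = -28
Equation: 3x + 3y + 5z = -28

3x + 3y + 5z = -28


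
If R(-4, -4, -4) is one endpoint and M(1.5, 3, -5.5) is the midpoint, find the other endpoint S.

S = 2M - R
  = (2·1.5 - (-4), 2·3 - (-4), 2·(-5.5) - (-4))
  = (3 + 4, 6 + 4, -11 + 4)
  = (7, 10, -7)

(7, 10, -7)


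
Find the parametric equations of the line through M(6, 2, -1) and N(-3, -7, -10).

Direction vector d = N - M = (-3 - 6, -7 - 2, -10 + 1) = (-9, -9, -9)
Parametric form r = M + t·d:
x = 6 - 9t, y = 2 - 9t, z = -1 - 9t

x = 6 - 9t, y = 2 - 9t, z = -1 - 9t


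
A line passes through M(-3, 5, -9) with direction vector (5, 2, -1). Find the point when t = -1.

P(t) = M + t·d
  = (-3 + 5·(-1), 5 + 2·(-1), -9 + (-1)·(-1))
  = (-3 - 5, 5 - 2, -9 + 1)
  = (-8, 3, -8)

(-8, 3, -8)


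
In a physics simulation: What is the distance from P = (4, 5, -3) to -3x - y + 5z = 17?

distance = |a·x₀ + b·y₀ + c·z₀ - d| / √(a² + b² + c²)
  = |(-3)·4 + (-1)·5 + 5·(-3) - 17| / √((-3)² + (-1)² + 5²)
  = |-12 - 5 - 15 - 17| / √(9 + 1 + 25)
  = |-49| / √35
  = 49 / 5.916
  ≈ 8.283

8.283


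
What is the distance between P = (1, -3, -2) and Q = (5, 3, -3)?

d = √[(x₂-x₁)² + (y₂-y₁)² + (z₂-z₁)²]
  = √[4² + 6² + (-1)²]
  = √[16 + 36 + 1]
  = √53
  ≈ 7.28

7.28


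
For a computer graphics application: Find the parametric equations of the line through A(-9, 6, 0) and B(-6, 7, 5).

Direction vector d = B - A = (-6 + 9, 7 - 6, 5 + 0) = (3, 1, 5)
Parametric form r = A + t·d:
x = -9 + 3t, y = 6 + t, z = 0 + 5t

x = -9 + 3t, y = 6 + t, z = 0 + 5t


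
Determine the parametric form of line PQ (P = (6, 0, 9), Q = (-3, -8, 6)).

Direction vector d = Q - P = (-3 - 6, -8 + 0, 6 - 9) = (-9, -8, -3)
Parametric form r = P + t·d:
x = 6 - 9t, y = 0 - 8t, z = 9 - 3t

x = 6 - 9t, y = 0 - 8t, z = 9 - 3t


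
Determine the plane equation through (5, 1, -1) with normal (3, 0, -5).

The plane through P with normal n = (a, b, c) satisfies n·(r - P) = 0,
i.e. ax + by + cz = a·x₀ + b·y₀ + c·z₀.
d = 3·5 + 0·1 + (-5)·(-1)
  = 15 + 0 + 5
  = 20
Equation: 3x - 5z = 20

3x - 5z = 20


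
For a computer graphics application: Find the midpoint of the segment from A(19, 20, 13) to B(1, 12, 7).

M = ((x₁+x₂)/2, (y₁+y₂)/2, (z₁+z₂)/2)
  = ((19 + 1)/2, (20 + 12)/2, (13 + 7)/2)
  = (20/2, 32/2, 20/2)
  = (10, 16, 10)

(10, 16, 10)


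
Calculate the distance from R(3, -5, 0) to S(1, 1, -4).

d = √[(x₂-x₁)² + (y₂-y₁)² + (z₂-z₁)²]
  = √[(-2)² + 6² + (-4)²]
  = √[4 + 36 + 16]
  = √56
  ≈ 7.483

7.483


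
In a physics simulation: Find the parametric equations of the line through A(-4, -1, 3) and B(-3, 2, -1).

Direction vector d = B - A = (-3 + 4, 2 + 1, -1 - 3) = (1, 3, -4)
Parametric form r = A + t·d:
x = -4 + t, y = -1 + 3t, z = 3 - 4t

x = -4 + t, y = -1 + 3t, z = 3 - 4t


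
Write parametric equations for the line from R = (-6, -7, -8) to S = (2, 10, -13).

Direction vector d = S - R = (2 + 6, 10 + 7, -13 + 8) = (8, 17, -5)
Parametric form r = R + t·d:
x = -6 + 8t, y = -7 + 17t, z = -8 - 5t

x = -6 + 8t, y = -7 + 17t, z = -8 - 5t


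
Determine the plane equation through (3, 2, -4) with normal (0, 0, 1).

The plane through P with normal n = (a, b, c) satisfies n·(r - P) = 0,
i.e. ax + by + cz = a·x₀ + b·y₀ + c·z₀.
d = 0·3 + 0·2 + 1·(-4)
  = 0 + 0 - 4
  = -4
Equation: z = -4

z = -4


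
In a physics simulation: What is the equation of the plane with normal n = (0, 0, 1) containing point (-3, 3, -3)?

The plane through P with normal n = (a, b, c) satisfies n·(r - P) = 0,
i.e. ax + by + cz = a·x₀ + b·y₀ + c·z₀.
d = 0·(-3) + 0·3 + 1·(-3)
  = 0 + 0 - 3
  = -3
Equation: z = -3

z = -3


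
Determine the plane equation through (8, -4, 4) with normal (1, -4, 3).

The plane through P with normal n = (a, b, c) satisfies n·(r - P) = 0,
i.e. ax + by + cz = a·x₀ + b·y₀ + c·z₀.
d = 1·8 + (-4)·(-4) + 3·4
  = 8 + 16 + 12
  = 36
Equation: x - 4y + 3z = 36

x - 4y + 3z = 36


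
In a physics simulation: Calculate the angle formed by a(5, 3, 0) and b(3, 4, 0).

a·b = 5·3 + 3·4 + 0·0 = 15 + 12 + 0 = 27
|a| = √(5² + 3² + 0²) = √34 ≈ 5.831
|b| = √(3² + 4² + 0²) = √25 ≈ 5
cos θ = (a·b)/(|a||b|) = 27/(5.831·5) ≈ 0.9261
θ = arccos(0.9261) ≈ 22.17°

22.17°


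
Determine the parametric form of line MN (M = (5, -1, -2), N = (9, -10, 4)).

Direction vector d = N - M = (9 - 5, -10 + 1, 4 + 2) = (4, -9, 6)
Parametric form r = M + t·d:
x = 5 + 4t, y = -1 - 9t, z = -2 + 6t

x = 5 + 4t, y = -1 - 9t, z = -2 + 6t


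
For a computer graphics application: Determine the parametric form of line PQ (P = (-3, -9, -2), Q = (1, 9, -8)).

Direction vector d = Q - P = (1 + 3, 9 + 9, -8 + 2) = (4, 18, -6)
Parametric form r = P + t·d:
x = -3 + 4t, y = -9 + 18t, z = -2 - 6t

x = -3 + 4t, y = -9 + 18t, z = -2 - 6t


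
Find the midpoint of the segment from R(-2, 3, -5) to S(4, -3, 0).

M = ((x₁+x₂)/2, (y₁+y₂)/2, (z₁+z₂)/2)
  = ((-2 + 4)/2, (3 - 3)/2, (-5 + 0)/2)
  = (2/2, 0/2, -5/2)
  = (1, 0, -2.5)

(1, 0, -2.5)


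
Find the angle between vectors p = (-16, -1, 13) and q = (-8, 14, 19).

p·q = (-16)·(-8) + (-1)·14 + 13·19 = 128 - 14 + 247 = 361
|p| = √((-16)² + (-1)² + 13²) = √426 ≈ 20.64
|q| = √((-8)² + 14² + 19²) = √621 ≈ 24.92
cos θ = (p·q)/(|p||q|) = 361/(20.64·24.92) ≈ 0.7019
θ = arccos(0.7019) ≈ 45.42°

45.42°


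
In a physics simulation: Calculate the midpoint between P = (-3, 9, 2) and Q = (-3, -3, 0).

M = ((x₁+x₂)/2, (y₁+y₂)/2, (z₁+z₂)/2)
  = ((-3 - 3)/2, (9 - 3)/2, (2 + 0)/2)
  = (-6/2, 6/2, 2/2)
  = (-3, 3, 1)

(-3, 3, 1)


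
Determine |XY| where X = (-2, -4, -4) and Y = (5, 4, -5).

d = √[(x₂-x₁)² + (y₂-y₁)² + (z₂-z₁)²]
  = √[7² + 8² + (-1)²]
  = √[49 + 64 + 1]
  = √114
  ≈ 10.68

10.68


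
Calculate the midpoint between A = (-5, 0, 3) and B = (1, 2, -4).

M = ((x₁+x₂)/2, (y₁+y₂)/2, (z₁+z₂)/2)
  = ((-5 + 1)/2, (0 + 2)/2, (3 - 4)/2)
  = (-4/2, 2/2, -1/2)
  = (-2, 1, -0.5)

(-2, 1, -0.5)


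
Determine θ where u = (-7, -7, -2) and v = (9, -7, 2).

u·v = (-7)·9 + (-7)·(-7) + (-2)·2 = -63 + 49 - 4 = -18
|u| = √((-7)² + (-7)² + (-2)²) = √102 ≈ 10.1
|v| = √(9² + (-7)² + 2²) = √134 ≈ 11.58
cos θ = (u·v)/(|u||v|) = -18/(10.1·11.58) ≈ -0.154
θ = arccos(-0.154) ≈ 98.86°

98.86°


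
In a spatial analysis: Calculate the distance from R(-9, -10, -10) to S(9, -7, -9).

d = √[(x₂-x₁)² + (y₂-y₁)² + (z₂-z₁)²]
  = √[18² + 3² + 1²]
  = √[324 + 9 + 1]
  = √334
  ≈ 18.28

18.28


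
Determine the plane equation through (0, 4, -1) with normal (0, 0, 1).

The plane through P with normal n = (a, b, c) satisfies n·(r - P) = 0,
i.e. ax + by + cz = a·x₀ + b·y₀ + c·z₀.
d = 0·0 + 0·4 + 1·(-1)
  = 0 + 0 - 1
  = -1
Equation: z = -1

z = -1


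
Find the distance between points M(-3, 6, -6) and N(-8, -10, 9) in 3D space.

d = √[(x₂-x₁)² + (y₂-y₁)² + (z₂-z₁)²]
  = √[(-5)² + (-16)² + 15²]
  = √[25 + 256 + 225]
  = √506
  ≈ 22.49

22.49


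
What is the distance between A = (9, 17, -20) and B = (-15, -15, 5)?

d = √[(x₂-x₁)² + (y₂-y₁)² + (z₂-z₁)²]
  = √[(-24)² + (-32)² + 25²]
  = √[576 + 1024 + 625]
  = √2225
  ≈ 47.17

47.17


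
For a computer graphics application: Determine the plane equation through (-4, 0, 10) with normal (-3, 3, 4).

The plane through P with normal n = (a, b, c) satisfies n·(r - P) = 0,
i.e. ax + by + cz = a·x₀ + b·y₀ + c·z₀.
d = (-3)·(-4) + 3·0 + 4·10
  = 12 + 0 + 40
  = 52
Equation: -3x + 3y + 4z = 52

-3x + 3y + 4z = 52


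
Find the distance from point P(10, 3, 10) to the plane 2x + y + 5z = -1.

distance = |a·x₀ + b·y₀ + c·z₀ - d| / √(a² + b² + c²)
  = |2·10 + 1·3 + 5·10 - (-1)| / √(2² + 1² + 5²)
  = |20 + 3 + 50 + 1| / √(4 + 1 + 25)
  = |74| / √30
  = 74 / 5.477
  ≈ 13.51

13.51


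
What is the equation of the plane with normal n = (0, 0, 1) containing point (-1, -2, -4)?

The plane through P with normal n = (a, b, c) satisfies n·(r - P) = 0,
i.e. ax + by + cz = a·x₀ + b·y₀ + c·z₀.
d = 0·(-1) + 0·(-2) + 1·(-4)
  = 0 + 0 - 4
  = -4
Equation: z = -4

z = -4


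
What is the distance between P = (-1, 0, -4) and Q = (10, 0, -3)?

d = √[(x₂-x₁)² + (y₂-y₁)² + (z₂-z₁)²]
  = √[11² + 0² + 1²]
  = √[121 + 0 + 1]
  = √122
  ≈ 11.05

11.05


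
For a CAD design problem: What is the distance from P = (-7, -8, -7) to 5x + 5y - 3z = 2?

distance = |a·x₀ + b·y₀ + c·z₀ - d| / √(a² + b² + c²)
  = |5·(-7) + 5·(-8) + (-3)·(-7) - 2| / √(5² + 5² + (-3)²)
  = |-35 - 40 + 21 - 2| / √(25 + 25 + 9)
  = |-56| / √59
  = 56 / 7.681
  ≈ 7.291

7.291


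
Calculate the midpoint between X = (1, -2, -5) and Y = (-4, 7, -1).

M = ((x₁+x₂)/2, (y₁+y₂)/2, (z₁+z₂)/2)
  = ((1 - 4)/2, (-2 + 7)/2, (-5 - 1)/2)
  = (-3/2, 5/2, -6/2)
  = (-1.5, 2.5, -3)

(-1.5, 2.5, -3)


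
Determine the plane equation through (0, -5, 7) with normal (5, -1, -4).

The plane through P with normal n = (a, b, c) satisfies n·(r - P) = 0,
i.e. ax + by + cz = a·x₀ + b·y₀ + c·z₀.
d = 5·0 + (-1)·(-5) + (-4)·7
  = 0 + 5 - 28
  = -23
Equation: 5x - y - 4z = -23

5x - y - 4z = -23


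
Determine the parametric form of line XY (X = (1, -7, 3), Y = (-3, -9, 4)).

Direction vector d = Y - X = (-3 - 1, -9 + 7, 4 - 3) = (-4, -2, 1)
Parametric form r = X + t·d:
x = 1 - 4t, y = -7 - 2t, z = 3 + t

x = 1 - 4t, y = -7 - 2t, z = 3 + t


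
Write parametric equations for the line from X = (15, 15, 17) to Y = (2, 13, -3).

Direction vector d = Y - X = (2 - 15, 13 - 15, -3 - 17) = (-13, -2, -20)
Parametric form r = X + t·d:
x = 15 - 13t, y = 15 - 2t, z = 17 - 20t

x = 15 - 13t, y = 15 - 2t, z = 17 - 20t


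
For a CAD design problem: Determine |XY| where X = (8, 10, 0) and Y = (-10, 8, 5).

d = √[(x₂-x₁)² + (y₂-y₁)² + (z₂-z₁)²]
  = √[(-18)² + (-2)² + 5²]
  = √[324 + 4 + 25]
  = √353
  ≈ 18.79

18.79


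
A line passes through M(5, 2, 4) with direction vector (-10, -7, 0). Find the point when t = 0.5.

P(t) = M + t·d
  = (5 + (-10)·0.5, 2 + (-7)·0.5, 4 + 0·0.5)
  = (5 - 5, 2 - 3.5, 4 + 0)
  = (0, -1.5, 4)

(0, -1.5, 4)


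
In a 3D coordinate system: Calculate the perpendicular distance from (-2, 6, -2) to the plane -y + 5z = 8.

distance = |a·x₀ + b·y₀ + c·z₀ - d| / √(a² + b² + c²)
  = |0·(-2) + (-1)·6 + 5·(-2) - 8| / √(0² + (-1)² + 5²)
  = |0 - 6 - 10 - 8| / √(0 + 1 + 25)
  = |-24| / √26
  = 24 / 5.099
  ≈ 4.707

4.707


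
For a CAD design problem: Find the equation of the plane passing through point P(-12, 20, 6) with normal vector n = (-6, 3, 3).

The plane through P with normal n = (a, b, c) satisfies n·(r - P) = 0,
i.e. ax + by + cz = a·x₀ + b·y₀ + c·z₀.
d = (-6)·(-12) + 3·20 + 3·6
  = 72 + 60 + 18
  = 150
Equation: -6x + 3y + 3z = 150

-6x + 3y + 3z = 150


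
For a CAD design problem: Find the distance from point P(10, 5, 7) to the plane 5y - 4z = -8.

distance = |a·x₀ + b·y₀ + c·z₀ - d| / √(a² + b² + c²)
  = |0·10 + 5·5 + (-4)·7 - (-8)| / √(0² + 5² + (-4)²)
  = |0 + 25 - 28 + 8| / √(0 + 25 + 16)
  = |5| / √41
  = 5 / 6.403
  ≈ 0.7809

0.7809


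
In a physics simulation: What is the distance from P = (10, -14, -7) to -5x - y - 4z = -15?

distance = |a·x₀ + b·y₀ + c·z₀ - d| / √(a² + b² + c²)
  = |(-5)·10 + (-1)·(-14) + (-4)·(-7) - (-15)| / √((-5)² + (-1)² + (-4)²)
  = |-50 + 14 + 28 + 15| / √(25 + 1 + 16)
  = |7| / √42
  = 7 / 6.481
  ≈ 1.08

1.08


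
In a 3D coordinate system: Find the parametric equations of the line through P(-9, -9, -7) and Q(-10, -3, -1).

Direction vector d = Q - P = (-10 + 9, -3 + 9, -1 + 7) = (-1, 6, 6)
Parametric form r = P + t·d:
x = -9 - t, y = -9 + 6t, z = -7 + 6t

x = -9 - t, y = -9 + 6t, z = -7 + 6t


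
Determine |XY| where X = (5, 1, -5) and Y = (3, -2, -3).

d = √[(x₂-x₁)² + (y₂-y₁)² + (z₂-z₁)²]
  = √[(-2)² + (-3)² + 2²]
  = √[4 + 9 + 4]
  = √17
  ≈ 4.123

4.123


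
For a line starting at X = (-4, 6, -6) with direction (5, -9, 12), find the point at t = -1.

P(t) = X + t·d
  = (-4 + 5·(-1), 6 + (-9)·(-1), -6 + 12·(-1))
  = (-4 - 5, 6 + 9, -6 - 12)
  = (-9, 15, -18)

(-9, 15, -18)


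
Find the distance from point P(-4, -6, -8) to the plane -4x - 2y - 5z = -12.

distance = |a·x₀ + b·y₀ + c·z₀ - d| / √(a² + b² + c²)
  = |(-4)·(-4) + (-2)·(-6) + (-5)·(-8) - (-12)| / √((-4)² + (-2)² + (-5)²)
  = |16 + 12 + 40 + 12| / √(16 + 4 + 25)
  = |80| / √45
  = 80 / 6.708
  ≈ 11.93

11.93


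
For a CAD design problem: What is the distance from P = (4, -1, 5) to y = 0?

distance = |a·x₀ + b·y₀ + c·z₀ - d| / √(a² + b² + c²)
  = |0·4 + 1·(-1) + 0·5 - 0| / √(0² + 1² + 0²)
  = |0 - 1 + 0 + 0| / √(0 + 1 + 0)
  = |-1| / √1
  = 1 / 1
  ≈ 1

1


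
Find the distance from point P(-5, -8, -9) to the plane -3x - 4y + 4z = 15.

distance = |a·x₀ + b·y₀ + c·z₀ - d| / √(a² + b² + c²)
  = |(-3)·(-5) + (-4)·(-8) + 4·(-9) - 15| / √((-3)² + (-4)² + 4²)
  = |15 + 32 - 36 - 15| / √(9 + 16 + 16)
  = |-4| / √41
  = 4 / 6.403
  ≈ 0.6247

0.6247


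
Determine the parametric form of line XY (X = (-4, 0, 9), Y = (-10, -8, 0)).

Direction vector d = Y - X = (-10 + 4, -8 + 0, 0 - 9) = (-6, -8, -9)
Parametric form r = X + t·d:
x = -4 - 6t, y = 0 - 8t, z = 9 - 9t

x = -4 - 6t, y = 0 - 8t, z = 9 - 9t


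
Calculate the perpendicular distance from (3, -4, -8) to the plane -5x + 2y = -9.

distance = |a·x₀ + b·y₀ + c·z₀ - d| / √(a² + b² + c²)
  = |(-5)·3 + 2·(-4) + 0·(-8) - (-9)| / √((-5)² + 2² + 0²)
  = |-15 - 8 + 0 + 9| / √(25 + 4 + 0)
  = |-14| / √29
  = 14 / 5.385
  ≈ 2.6

2.6


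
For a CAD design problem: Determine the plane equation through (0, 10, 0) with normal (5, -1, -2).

The plane through P with normal n = (a, b, c) satisfies n·(r - P) = 0,
i.e. ax + by + cz = a·x₀ + b·y₀ + c·z₀.
d = 5·0 + (-1)·10 + (-2)·0
  = 0 - 10 + 0
  = -10
Equation: 5x - y - 2z = -10

5x - y - 2z = -10


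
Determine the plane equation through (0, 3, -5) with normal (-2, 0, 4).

The plane through P with normal n = (a, b, c) satisfies n·(r - P) = 0,
i.e. ax + by + cz = a·x₀ + b·y₀ + c·z₀.
d = (-2)·0 + 0·3 + 4·(-5)
  = 0 + 0 - 20
  = -20
Equation: -2x + 4z = -20

-2x + 4z = -20


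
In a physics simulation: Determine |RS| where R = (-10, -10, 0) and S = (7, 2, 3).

d = √[(x₂-x₁)² + (y₂-y₁)² + (z₂-z₁)²]
  = √[17² + 12² + 3²]
  = √[289 + 144 + 9]
  = √442
  ≈ 21.02

21.02


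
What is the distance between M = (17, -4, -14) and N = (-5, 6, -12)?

d = √[(x₂-x₁)² + (y₂-y₁)² + (z₂-z₁)²]
  = √[(-22)² + 10² + 2²]
  = √[484 + 100 + 4]
  = √588
  ≈ 24.25

24.25


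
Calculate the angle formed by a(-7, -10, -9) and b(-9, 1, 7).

a·b = (-7)·(-9) + (-10)·1 + (-9)·7 = 63 - 10 - 63 = -10
|a| = √((-7)² + (-10)² + (-9)²) = √230 ≈ 15.17
|b| = √((-9)² + 1² + 7²) = √131 ≈ 11.45
cos θ = (a·b)/(|a||b|) = -10/(15.17·11.45) ≈ -0.05761
θ = arccos(-0.05761) ≈ 93.3°

93.3°


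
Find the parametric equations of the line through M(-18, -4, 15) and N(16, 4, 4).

Direction vector d = N - M = (16 + 18, 4 + 4, 4 - 15) = (34, 8, -11)
Parametric form r = M + t·d:
x = -18 + 34t, y = -4 + 8t, z = 15 - 11t

x = -18 + 34t, y = -4 + 8t, z = 15 - 11t


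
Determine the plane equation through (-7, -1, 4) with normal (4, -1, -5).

The plane through P with normal n = (a, b, c) satisfies n·(r - P) = 0,
i.e. ax + by + cz = a·x₀ + b·y₀ + c·z₀.
d = 4·(-7) + (-1)·(-1) + (-5)·4
  = -28 + 1 - 20
  = -47
Equation: 4x - y - 5z = -47

4x - y - 5z = -47


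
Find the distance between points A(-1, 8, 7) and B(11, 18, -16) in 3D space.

d = √[(x₂-x₁)² + (y₂-y₁)² + (z₂-z₁)²]
  = √[12² + 10² + (-23)²]
  = √[144 + 100 + 529]
  = √773
  ≈ 27.8

27.8


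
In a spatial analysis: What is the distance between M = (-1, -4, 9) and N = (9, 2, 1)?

d = √[(x₂-x₁)² + (y₂-y₁)² + (z₂-z₁)²]
  = √[10² + 6² + (-8)²]
  = √[100 + 36 + 64]
  = √200
  ≈ 14.14

14.14


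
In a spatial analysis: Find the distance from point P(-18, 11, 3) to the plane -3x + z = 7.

distance = |a·x₀ + b·y₀ + c·z₀ - d| / √(a² + b² + c²)
  = |(-3)·(-18) + 0·11 + 1·3 - 7| / √((-3)² + 0² + 1²)
  = |54 + 0 + 3 - 7| / √(9 + 0 + 1)
  = |50| / √10
  = 50 / 3.162
  ≈ 15.81

15.81


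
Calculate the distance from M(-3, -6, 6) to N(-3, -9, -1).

d = √[(x₂-x₁)² + (y₂-y₁)² + (z₂-z₁)²]
  = √[0² + (-3)² + (-7)²]
  = √[0 + 9 + 49]
  = √58
  ≈ 7.616

7.616


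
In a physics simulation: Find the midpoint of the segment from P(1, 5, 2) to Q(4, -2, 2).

M = ((x₁+x₂)/2, (y₁+y₂)/2, (z₁+z₂)/2)
  = ((1 + 4)/2, (5 - 2)/2, (2 + 2)/2)
  = (5/2, 3/2, 4/2)
  = (2.5, 1.5, 2)

(2.5, 1.5, 2)


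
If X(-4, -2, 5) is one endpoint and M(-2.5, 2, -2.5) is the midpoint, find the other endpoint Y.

Y = 2M - X
  = (2·(-2.5) - (-4), 2·2 - (-2), 2·(-2.5) - 5)
  = (-5 + 4, 4 + 2, -5 - 5)
  = (-1, 6, -10)

(-1, 6, -10)


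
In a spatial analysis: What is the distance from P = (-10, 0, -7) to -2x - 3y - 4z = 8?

distance = |a·x₀ + b·y₀ + c·z₀ - d| / √(a² + b² + c²)
  = |(-2)·(-10) + (-3)·0 + (-4)·(-7) - 8| / √((-2)² + (-3)² + (-4)²)
  = |20 + 0 + 28 - 8| / √(4 + 9 + 16)
  = |40| / √29
  = 40 / 5.385
  ≈ 7.428

7.428


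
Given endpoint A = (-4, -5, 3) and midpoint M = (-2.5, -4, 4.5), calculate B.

B = 2M - A
  = (2·(-2.5) - (-4), 2·(-4) - (-5), 2·4.5 - 3)
  = (-5 + 4, -8 + 5, 9 - 3)
  = (-1, -3, 6)

(-1, -3, 6)


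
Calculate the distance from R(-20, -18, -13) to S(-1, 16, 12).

d = √[(x₂-x₁)² + (y₂-y₁)² + (z₂-z₁)²]
  = √[19² + 34² + 25²]
  = √[361 + 1156 + 625]
  = √2142
  ≈ 46.28

46.28


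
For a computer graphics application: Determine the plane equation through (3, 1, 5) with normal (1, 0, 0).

The plane through P with normal n = (a, b, c) satisfies n·(r - P) = 0,
i.e. ax + by + cz = a·x₀ + b·y₀ + c·z₀.
d = 1·3 + 0·1 + 0·5
  = 3 + 0 + 0
  = 3
Equation: x = 3

x = 3


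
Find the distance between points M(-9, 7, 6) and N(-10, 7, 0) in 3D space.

d = √[(x₂-x₁)² + (y₂-y₁)² + (z₂-z₁)²]
  = √[(-1)² + 0² + (-6)²]
  = √[1 + 0 + 36]
  = √37
  ≈ 6.083

6.083


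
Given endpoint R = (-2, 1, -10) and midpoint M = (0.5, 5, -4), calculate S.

S = 2M - R
  = (2·0.5 - (-2), 2·5 - 1, 2·(-4) - (-10))
  = (1 + 2, 10 - 1, -8 + 10)
  = (3, 9, 2)

(3, 9, 2)


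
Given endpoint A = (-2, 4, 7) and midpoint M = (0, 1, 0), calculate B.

B = 2M - A
  = (2·0 - (-2), 2·1 - 4, 2·0 - 7)
  = (0 + 2, 2 - 4, 0 - 7)
  = (2, -2, -7)

(2, -2, -7)


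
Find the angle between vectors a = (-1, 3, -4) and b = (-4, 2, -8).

a·b = (-1)·(-4) + 3·2 + (-4)·(-8) = 4 + 6 + 32 = 42
|a| = √((-1)² + 3² + (-4)²) = √26 ≈ 5.099
|b| = √((-4)² + 2² + (-8)²) = √84 ≈ 9.165
cos θ = (a·b)/(|a||b|) = 42/(5.099·9.165) ≈ 0.8987
θ = arccos(0.8987) ≈ 26.01°

26.01°


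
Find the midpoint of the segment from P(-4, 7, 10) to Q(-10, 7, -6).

M = ((x₁+x₂)/2, (y₁+y₂)/2, (z₁+z₂)/2)
  = ((-4 - 10)/2, (7 + 7)/2, (10 - 6)/2)
  = (-14/2, 14/2, 4/2)
  = (-7, 7, 2)

(-7, 7, 2)


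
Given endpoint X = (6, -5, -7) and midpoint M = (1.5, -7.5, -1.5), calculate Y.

Y = 2M - X
  = (2·1.5 - 6, 2·(-7.5) - (-5), 2·(-1.5) - (-7))
  = (3 - 6, -15 + 5, -3 + 7)
  = (-3, -10, 4)

(-3, -10, 4)


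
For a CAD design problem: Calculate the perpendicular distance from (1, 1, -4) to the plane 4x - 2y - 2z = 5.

distance = |a·x₀ + b·y₀ + c·z₀ - d| / √(a² + b² + c²)
  = |4·1 + (-2)·1 + (-2)·(-4) - 5| / √(4² + (-2)² + (-2)²)
  = |4 - 2 + 8 - 5| / √(16 + 4 + 4)
  = |5| / √24
  = 5 / 4.899
  ≈ 1.021

1.021


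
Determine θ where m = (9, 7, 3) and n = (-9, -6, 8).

m·n = 9·(-9) + 7·(-6) + 3·8 = -81 - 42 + 24 = -99
|m| = √(9² + 7² + 3²) = √139 ≈ 11.79
|n| = √((-9)² + (-6)² + 8²) = √181 ≈ 13.45
cos θ = (m·n)/(|m||n|) = -99/(11.79·13.45) ≈ -0.6241
θ = arccos(-0.6241) ≈ 128.6°

128.6°


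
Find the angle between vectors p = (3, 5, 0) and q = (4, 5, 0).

p·q = 3·4 + 5·5 + 0·0 = 12 + 25 + 0 = 37
|p| = √(3² + 5² + 0²) = √34 ≈ 5.831
|q| = √(4² + 5² + 0²) = √41 ≈ 6.403
cos θ = (p·q)/(|p||q|) = 37/(5.831·6.403) ≈ 0.991
θ = arccos(0.991) ≈ 7.696°

7.696°


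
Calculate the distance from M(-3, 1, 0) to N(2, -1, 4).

d = √[(x₂-x₁)² + (y₂-y₁)² + (z₂-z₁)²]
  = √[5² + (-2)² + 4²]
  = √[25 + 4 + 16]
  = √45
  ≈ 6.708

6.708


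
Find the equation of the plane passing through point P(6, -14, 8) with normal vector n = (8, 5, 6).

The plane through P with normal n = (a, b, c) satisfies n·(r - P) = 0,
i.e. ax + by + cz = a·x₀ + b·y₀ + c·z₀.
d = 8·6 + 5·(-14) + 6·8
  = 48 - 70 + 48
  = 26
Equation: 8x + 5y + 6z = 26

8x + 5y + 6z = 26


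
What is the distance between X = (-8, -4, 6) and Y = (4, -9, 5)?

d = √[(x₂-x₁)² + (y₂-y₁)² + (z₂-z₁)²]
  = √[12² + (-5)² + (-1)²]
  = √[144 + 25 + 1]
  = √170
  ≈ 13.04

13.04


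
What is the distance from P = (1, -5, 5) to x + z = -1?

distance = |a·x₀ + b·y₀ + c·z₀ - d| / √(a² + b² + c²)
  = |1·1 + 0·(-5) + 1·5 - (-1)| / √(1² + 0² + 1²)
  = |1 + 0 + 5 + 1| / √(1 + 0 + 1)
  = |7| / √2
  = 7 / 1.414
  ≈ 4.95

4.95


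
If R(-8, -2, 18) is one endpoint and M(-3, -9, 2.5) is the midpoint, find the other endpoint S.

S = 2M - R
  = (2·(-3) - (-8), 2·(-9) - (-2), 2·2.5 - 18)
  = (-6 + 8, -18 + 2, 5 - 18)
  = (2, -16, -13)

(2, -16, -13)


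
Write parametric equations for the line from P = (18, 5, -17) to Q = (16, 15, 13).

Direction vector d = Q - P = (16 - 18, 15 - 5, 13 + 17) = (-2, 10, 30)
Parametric form r = P + t·d:
x = 18 - 2t, y = 5 + 10t, z = -17 + 30t

x = 18 - 2t, y = 5 + 10t, z = -17 + 30t


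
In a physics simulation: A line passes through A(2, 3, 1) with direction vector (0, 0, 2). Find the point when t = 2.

P(t) = A + t·d
  = (2 + 0·2, 3 + 0·2, 1 + 2·2)
  = (2 + 0, 3 + 0, 1 + 4)
  = (2, 3, 5)

(2, 3, 5)


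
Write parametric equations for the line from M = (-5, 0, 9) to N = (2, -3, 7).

Direction vector d = N - M = (2 + 5, -3 + 0, 7 - 9) = (7, -3, -2)
Parametric form r = M + t·d:
x = -5 + 7t, y = 0 - 3t, z = 9 - 2t

x = -5 + 7t, y = 0 - 3t, z = 9 - 2t


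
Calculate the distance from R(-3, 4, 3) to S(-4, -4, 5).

d = √[(x₂-x₁)² + (y₂-y₁)² + (z₂-z₁)²]
  = √[(-1)² + (-8)² + 2²]
  = √[1 + 64 + 4]
  = √69
  ≈ 8.307

8.307


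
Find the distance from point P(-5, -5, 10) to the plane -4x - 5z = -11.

distance = |a·x₀ + b·y₀ + c·z₀ - d| / √(a² + b² + c²)
  = |(-4)·(-5) + 0·(-5) + (-5)·10 - (-11)| / √((-4)² + 0² + (-5)²)
  = |20 + 0 - 50 + 11| / √(16 + 0 + 25)
  = |-19| / √41
  = 19 / 6.403
  ≈ 2.967

2.967


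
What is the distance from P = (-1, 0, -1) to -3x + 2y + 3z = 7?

distance = |a·x₀ + b·y₀ + c·z₀ - d| / √(a² + b² + c²)
  = |(-3)·(-1) + 2·0 + 3·(-1) - 7| / √((-3)² + 2² + 3²)
  = |3 + 0 - 3 - 7| / √(9 + 4 + 9)
  = |-7| / √22
  = 7 / 4.69
  ≈ 1.492

1.492


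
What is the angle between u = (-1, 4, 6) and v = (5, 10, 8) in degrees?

u·v = (-1)·5 + 4·10 + 6·8 = -5 + 40 + 48 = 83
|u| = √((-1)² + 4² + 6²) = √53 ≈ 7.28
|v| = √(5² + 10² + 8²) = √189 ≈ 13.75
cos θ = (u·v)/(|u||v|) = 83/(7.28·13.75) ≈ 0.8293
θ = arccos(0.8293) ≈ 33.97°

33.97°


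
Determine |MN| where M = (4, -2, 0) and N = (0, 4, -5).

d = √[(x₂-x₁)² + (y₂-y₁)² + (z₂-z₁)²]
  = √[(-4)² + 6² + (-5)²]
  = √[16 + 36 + 25]
  = √77
  ≈ 8.775

8.775


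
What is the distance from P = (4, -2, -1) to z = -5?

distance = |a·x₀ + b·y₀ + c·z₀ - d| / √(a² + b² + c²)
  = |0·4 + 0·(-2) + 1·(-1) - (-5)| / √(0² + 0² + 1²)
  = |0 + 0 - 1 + 5| / √(0 + 0 + 1)
  = |4| / √1
  = 4 / 1
  ≈ 4

4


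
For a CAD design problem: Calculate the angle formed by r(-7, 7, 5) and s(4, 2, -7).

r·s = (-7)·4 + 7·2 + 5·(-7) = -28 + 14 - 35 = -49
|r| = √((-7)² + 7² + 5²) = √123 ≈ 11.09
|s| = √(4² + 2² + (-7)²) = √69 ≈ 8.307
cos θ = (r·s)/(|r||s|) = -49/(11.09·8.307) ≈ -0.5319
θ = arccos(-0.5319) ≈ 122.1°

122.1°


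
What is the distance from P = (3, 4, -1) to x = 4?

distance = |a·x₀ + b·y₀ + c·z₀ - d| / √(a² + b² + c²)
  = |1·3 + 0·4 + 0·(-1) - 4| / √(1² + 0² + 0²)
  = |3 + 0 + 0 - 4| / √(1 + 0 + 0)
  = |-1| / √1
  = 1 / 1
  ≈ 1

1


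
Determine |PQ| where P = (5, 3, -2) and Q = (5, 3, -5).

d = √[(x₂-x₁)² + (y₂-y₁)² + (z₂-z₁)²]
  = √[0² + 0² + (-3)²]
  = √[0 + 0 + 9]
  = √9
  ≈ 3

3


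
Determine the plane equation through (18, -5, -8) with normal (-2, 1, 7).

The plane through P with normal n = (a, b, c) satisfies n·(r - P) = 0,
i.e. ax + by + cz = a·x₀ + b·y₀ + c·z₀.
d = (-2)·18 + 1·(-5) + 7·(-8)
  = -36 - 5 - 56
  = -97
Equation: -2x + y + 7z = -97

-2x + y + 7z = -97


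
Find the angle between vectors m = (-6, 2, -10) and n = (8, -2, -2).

m·n = (-6)·8 + 2·(-2) + (-10)·(-2) = -48 - 4 + 20 = -32
|m| = √((-6)² + 2² + (-10)²) = √140 ≈ 11.83
|n| = √(8² + (-2)² + (-2)²) = √72 ≈ 8.485
cos θ = (m·n)/(|m||n|) = -32/(11.83·8.485) ≈ -0.3187
θ = arccos(-0.3187) ≈ 108.6°

108.6°


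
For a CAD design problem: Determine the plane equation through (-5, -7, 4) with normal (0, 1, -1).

The plane through P with normal n = (a, b, c) satisfies n·(r - P) = 0,
i.e. ax + by + cz = a·x₀ + b·y₀ + c·z₀.
d = 0·(-5) + 1·(-7) + (-1)·4
  = 0 - 7 - 4
  = -11
Equation: y - z = -11

y - z = -11


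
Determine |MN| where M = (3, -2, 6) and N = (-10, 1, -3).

d = √[(x₂-x₁)² + (y₂-y₁)² + (z₂-z₁)²]
  = √[(-13)² + 3² + (-9)²]
  = √[169 + 9 + 81]
  = √259
  ≈ 16.09

16.09


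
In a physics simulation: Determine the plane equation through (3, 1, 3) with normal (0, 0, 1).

The plane through P with normal n = (a, b, c) satisfies n·(r - P) = 0,
i.e. ax + by + cz = a·x₀ + b·y₀ + c·z₀.
d = 0·3 + 0·1 + 1·3
  = 0 + 0 + 3
  = 3
Equation: z = 3

z = 3


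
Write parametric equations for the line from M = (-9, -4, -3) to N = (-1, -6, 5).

Direction vector d = N - M = (-1 + 9, -6 + 4, 5 + 3) = (8, -2, 8)
Parametric form r = M + t·d:
x = -9 + 8t, y = -4 - 2t, z = -3 + 8t

x = -9 + 8t, y = -4 - 2t, z = -3 + 8t


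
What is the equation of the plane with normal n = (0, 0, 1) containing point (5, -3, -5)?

The plane through P with normal n = (a, b, c) satisfies n·(r - P) = 0,
i.e. ax + by + cz = a·x₀ + b·y₀ + c·z₀.
d = 0·5 + 0·(-3) + 1·(-5)
  = 0 + 0 - 5
  = -5
Equation: z = -5

z = -5


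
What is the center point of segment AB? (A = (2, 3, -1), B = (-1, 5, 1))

M = ((x₁+x₂)/2, (y₁+y₂)/2, (z₁+z₂)/2)
  = ((2 - 1)/2, (3 + 5)/2, (-1 + 1)/2)
  = (1/2, 8/2, 0/2)
  = (0.5, 4, 0)

(0.5, 4, 0)


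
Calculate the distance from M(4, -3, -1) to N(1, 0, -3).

d = √[(x₂-x₁)² + (y₂-y₁)² + (z₂-z₁)²]
  = √[(-3)² + 3² + (-2)²]
  = √[9 + 9 + 4]
  = √22
  ≈ 4.69

4.69


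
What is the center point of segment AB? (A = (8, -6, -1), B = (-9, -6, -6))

M = ((x₁+x₂)/2, (y₁+y₂)/2, (z₁+z₂)/2)
  = ((8 - 9)/2, (-6 - 6)/2, (-1 - 6)/2)
  = (-1/2, -12/2, -7/2)
  = (-0.5, -6, -3.5)

(-0.5, -6, -3.5)


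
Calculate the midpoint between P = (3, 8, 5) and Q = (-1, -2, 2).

M = ((x₁+x₂)/2, (y₁+y₂)/2, (z₁+z₂)/2)
  = ((3 - 1)/2, (8 - 2)/2, (5 + 2)/2)
  = (2/2, 6/2, 7/2)
  = (1, 3, 3.5)

(1, 3, 3.5)


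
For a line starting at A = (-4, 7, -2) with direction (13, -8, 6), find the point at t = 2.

P(t) = A + t·d
  = (-4 + 13·2, 7 + (-8)·2, -2 + 6·2)
  = (-4 + 26, 7 - 16, -2 + 12)
  = (22, -9, 10)

(22, -9, 10)


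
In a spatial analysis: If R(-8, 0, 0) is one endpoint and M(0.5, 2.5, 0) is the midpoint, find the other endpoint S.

S = 2M - R
  = (2·0.5 - (-8), 2·2.5 - 0, 2·0 - 0)
  = (1 + 8, 5 + 0, 0 + 0)
  = (9, 5, 0)

(9, 5, 0)


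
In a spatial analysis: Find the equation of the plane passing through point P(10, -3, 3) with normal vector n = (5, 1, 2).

The plane through P with normal n = (a, b, c) satisfies n·(r - P) = 0,
i.e. ax + by + cz = a·x₀ + b·y₀ + c·z₀.
d = 5·10 + 1·(-3) + 2·3
  = 50 - 3 + 6
  = 53
Equation: 5x + y + 2z = 53

5x + y + 2z = 53


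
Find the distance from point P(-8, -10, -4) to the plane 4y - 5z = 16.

distance = |a·x₀ + b·y₀ + c·z₀ - d| / √(a² + b² + c²)
  = |0·(-8) + 4·(-10) + (-5)·(-4) - 16| / √(0² + 4² + (-5)²)
  = |0 - 40 + 20 - 16| / √(0 + 16 + 25)
  = |-36| / √41
  = 36 / 6.403
  ≈ 5.622

5.622


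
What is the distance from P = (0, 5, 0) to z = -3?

distance = |a·x₀ + b·y₀ + c·z₀ - d| / √(a² + b² + c²)
  = |0·0 + 0·5 + 1·0 - (-3)| / √(0² + 0² + 1²)
  = |0 + 0 + 0 + 3| / √(0 + 0 + 1)
  = |3| / √1
  = 3 / 1
  ≈ 3

3


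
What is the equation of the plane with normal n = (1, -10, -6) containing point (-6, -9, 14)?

The plane through P with normal n = (a, b, c) satisfies n·(r - P) = 0,
i.e. ax + by + cz = a·x₀ + b·y₀ + c·z₀.
d = 1·(-6) + (-10)·(-9) + (-6)·14
  = -6 + 90 - 84
  = 0
Equation: x - 10y - 6z = 0

x - 10y - 6z = 0


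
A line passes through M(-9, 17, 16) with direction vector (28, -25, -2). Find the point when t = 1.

P(t) = M + t·d
  = (-9 + 28·1, 17 + (-25)·1, 16 + (-2)·1)
  = (-9 + 28, 17 - 25, 16 - 2)
  = (19, -8, 14)

(19, -8, 14)


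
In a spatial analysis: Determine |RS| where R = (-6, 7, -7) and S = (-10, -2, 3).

d = √[(x₂-x₁)² + (y₂-y₁)² + (z₂-z₁)²]
  = √[(-4)² + (-9)² + 10²]
  = √[16 + 81 + 100]
  = √197
  ≈ 14.04

14.04


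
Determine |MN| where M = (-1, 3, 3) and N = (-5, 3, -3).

d = √[(x₂-x₁)² + (y₂-y₁)² + (z₂-z₁)²]
  = √[(-4)² + 0² + (-6)²]
  = √[16 + 0 + 36]
  = √52
  ≈ 7.211

7.211


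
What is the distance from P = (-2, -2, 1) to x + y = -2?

distance = |a·x₀ + b·y₀ + c·z₀ - d| / √(a² + b² + c²)
  = |1·(-2) + 1·(-2) + 0·1 - (-2)| / √(1² + 1² + 0²)
  = |-2 - 2 + 0 + 2| / √(1 + 1 + 0)
  = |-2| / √2
  = 2 / 1.414
  ≈ 1.414

1.414


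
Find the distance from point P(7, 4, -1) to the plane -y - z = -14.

distance = |a·x₀ + b·y₀ + c·z₀ - d| / √(a² + b² + c²)
  = |0·7 + (-1)·4 + (-1)·(-1) - (-14)| / √(0² + (-1)² + (-1)²)
  = |0 - 4 + 1 + 14| / √(0 + 1 + 1)
  = |11| / √2
  = 11 / 1.414
  ≈ 7.778

7.778
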